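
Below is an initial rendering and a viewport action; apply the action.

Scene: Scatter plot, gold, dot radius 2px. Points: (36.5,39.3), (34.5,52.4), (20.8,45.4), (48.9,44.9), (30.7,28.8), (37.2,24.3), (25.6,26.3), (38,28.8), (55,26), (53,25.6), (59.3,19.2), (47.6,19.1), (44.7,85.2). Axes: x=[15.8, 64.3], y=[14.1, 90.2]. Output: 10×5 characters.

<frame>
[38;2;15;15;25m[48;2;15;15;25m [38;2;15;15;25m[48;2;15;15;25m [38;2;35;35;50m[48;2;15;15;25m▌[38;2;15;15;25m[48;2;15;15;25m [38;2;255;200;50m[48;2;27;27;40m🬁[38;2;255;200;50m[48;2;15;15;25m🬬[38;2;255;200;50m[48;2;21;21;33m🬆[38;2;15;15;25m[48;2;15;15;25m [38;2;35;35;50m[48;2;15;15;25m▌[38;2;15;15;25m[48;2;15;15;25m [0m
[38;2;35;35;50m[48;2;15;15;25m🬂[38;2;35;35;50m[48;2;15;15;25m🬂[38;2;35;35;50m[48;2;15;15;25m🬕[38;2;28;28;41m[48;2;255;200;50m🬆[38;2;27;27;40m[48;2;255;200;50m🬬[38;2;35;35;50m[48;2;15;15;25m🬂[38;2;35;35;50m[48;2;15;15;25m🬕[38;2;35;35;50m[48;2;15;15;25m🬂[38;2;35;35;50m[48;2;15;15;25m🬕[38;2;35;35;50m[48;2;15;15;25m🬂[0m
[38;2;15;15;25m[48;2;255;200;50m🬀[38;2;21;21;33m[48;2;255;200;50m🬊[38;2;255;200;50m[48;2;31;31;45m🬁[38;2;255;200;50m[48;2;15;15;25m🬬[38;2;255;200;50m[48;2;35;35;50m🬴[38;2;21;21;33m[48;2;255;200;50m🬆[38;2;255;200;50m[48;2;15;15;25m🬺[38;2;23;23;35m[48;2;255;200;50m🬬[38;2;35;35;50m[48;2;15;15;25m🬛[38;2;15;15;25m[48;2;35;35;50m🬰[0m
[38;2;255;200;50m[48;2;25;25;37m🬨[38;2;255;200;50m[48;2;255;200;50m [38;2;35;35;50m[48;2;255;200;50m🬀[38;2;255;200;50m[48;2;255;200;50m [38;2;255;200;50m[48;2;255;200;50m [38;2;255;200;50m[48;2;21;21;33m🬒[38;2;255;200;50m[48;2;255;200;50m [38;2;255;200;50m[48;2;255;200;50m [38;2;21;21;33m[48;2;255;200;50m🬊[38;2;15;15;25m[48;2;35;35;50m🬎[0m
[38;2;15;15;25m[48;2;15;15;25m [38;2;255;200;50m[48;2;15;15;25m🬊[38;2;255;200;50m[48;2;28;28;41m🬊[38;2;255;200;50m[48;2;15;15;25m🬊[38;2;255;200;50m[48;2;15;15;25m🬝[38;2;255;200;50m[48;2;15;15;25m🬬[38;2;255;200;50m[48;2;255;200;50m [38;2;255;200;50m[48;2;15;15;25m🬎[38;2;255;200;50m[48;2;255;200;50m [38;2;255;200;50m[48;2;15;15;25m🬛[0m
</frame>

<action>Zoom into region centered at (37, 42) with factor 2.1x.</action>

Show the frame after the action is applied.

<frame>
[38;2;15;15;25m[48;2;15;15;25m [38;2;15;15;25m[48;2;15;15;25m [38;2;27;27;40m[48;2;255;200;50m🬝[38;2;15;15;25m[48;2;255;200;50m🬀[38;2;21;21;33m[48;2;255;200;50m🬊[38;2;15;15;25m[48;2;15;15;25m [38;2;35;35;50m[48;2;15;15;25m▌[38;2;15;15;25m[48;2;15;15;25m [38;2;35;35;50m[48;2;15;15;25m▌[38;2;15;15;25m[48;2;15;15;25m [0m
[38;2;35;35;50m[48;2;15;15;25m🬂[38;2;35;35;50m[48;2;15;15;25m🬂[38;2;35;35;50m[48;2;15;15;25m🬕[38;2;255;200;50m[48;2;15;15;25m🬊[38;2;255;200;50m[48;2;27;27;40m🬀[38;2;35;35;50m[48;2;15;15;25m🬂[38;2;35;35;50m[48;2;15;15;25m🬕[38;2;35;35;50m[48;2;15;15;25m🬂[38;2;31;31;45m[48;2;255;200;50m🬝[38;2;35;35;50m[48;2;255;200;50m🬀[0m
[38;2;15;15;25m[48;2;35;35;50m🬰[38;2;15;15;25m[48;2;35;35;50m🬰[38;2;35;35;50m[48;2;15;15;25m🬛[38;2;23;23;35m[48;2;255;200;50m🬝[38;2;35;35;50m[48;2;255;200;50m🬀[38;2;21;21;33m[48;2;255;200;50m🬊[38;2;35;35;50m[48;2;15;15;25m🬛[38;2;15;15;25m[48;2;35;35;50m🬰[38;2;35;35;50m[48;2;15;15;25m🬛[38;2;255;200;50m[48;2;21;21;33m🬊[0m
[38;2;19;19;30m[48;2;255;200;50m🬬[38;2;19;19;30m[48;2;255;200;50m🬝[38;2;21;21;33m[48;2;255;200;50m🬊[38;2;15;15;25m[48;2;35;35;50m🬎[38;2;255;200;50m[48;2;35;35;50m🬨[38;2;255;200;50m[48;2;15;15;25m🬲[38;2;35;35;50m[48;2;15;15;25m🬲[38;2;15;15;25m[48;2;35;35;50m🬎[38;2;35;35;50m[48;2;15;15;25m🬲[38;2;15;15;25m[48;2;35;35;50m🬎[0m
[38;2;255;200;50m[48;2;255;200;50m [38;2;255;200;50m[48;2;15;15;25m🬎[38;2;255;200;50m[48;2;15;15;25m🬝[38;2;255;200;50m[48;2;15;15;25m🬈[38;2;255;200;50m[48;2;255;200;50m [38;2;255;200;50m[48;2;15;15;25m🬝[38;2;255;200;50m[48;2;23;23;35m🬀[38;2;15;15;25m[48;2;15;15;25m [38;2;35;35;50m[48;2;15;15;25m▌[38;2;15;15;25m[48;2;15;15;25m [0m
</frame>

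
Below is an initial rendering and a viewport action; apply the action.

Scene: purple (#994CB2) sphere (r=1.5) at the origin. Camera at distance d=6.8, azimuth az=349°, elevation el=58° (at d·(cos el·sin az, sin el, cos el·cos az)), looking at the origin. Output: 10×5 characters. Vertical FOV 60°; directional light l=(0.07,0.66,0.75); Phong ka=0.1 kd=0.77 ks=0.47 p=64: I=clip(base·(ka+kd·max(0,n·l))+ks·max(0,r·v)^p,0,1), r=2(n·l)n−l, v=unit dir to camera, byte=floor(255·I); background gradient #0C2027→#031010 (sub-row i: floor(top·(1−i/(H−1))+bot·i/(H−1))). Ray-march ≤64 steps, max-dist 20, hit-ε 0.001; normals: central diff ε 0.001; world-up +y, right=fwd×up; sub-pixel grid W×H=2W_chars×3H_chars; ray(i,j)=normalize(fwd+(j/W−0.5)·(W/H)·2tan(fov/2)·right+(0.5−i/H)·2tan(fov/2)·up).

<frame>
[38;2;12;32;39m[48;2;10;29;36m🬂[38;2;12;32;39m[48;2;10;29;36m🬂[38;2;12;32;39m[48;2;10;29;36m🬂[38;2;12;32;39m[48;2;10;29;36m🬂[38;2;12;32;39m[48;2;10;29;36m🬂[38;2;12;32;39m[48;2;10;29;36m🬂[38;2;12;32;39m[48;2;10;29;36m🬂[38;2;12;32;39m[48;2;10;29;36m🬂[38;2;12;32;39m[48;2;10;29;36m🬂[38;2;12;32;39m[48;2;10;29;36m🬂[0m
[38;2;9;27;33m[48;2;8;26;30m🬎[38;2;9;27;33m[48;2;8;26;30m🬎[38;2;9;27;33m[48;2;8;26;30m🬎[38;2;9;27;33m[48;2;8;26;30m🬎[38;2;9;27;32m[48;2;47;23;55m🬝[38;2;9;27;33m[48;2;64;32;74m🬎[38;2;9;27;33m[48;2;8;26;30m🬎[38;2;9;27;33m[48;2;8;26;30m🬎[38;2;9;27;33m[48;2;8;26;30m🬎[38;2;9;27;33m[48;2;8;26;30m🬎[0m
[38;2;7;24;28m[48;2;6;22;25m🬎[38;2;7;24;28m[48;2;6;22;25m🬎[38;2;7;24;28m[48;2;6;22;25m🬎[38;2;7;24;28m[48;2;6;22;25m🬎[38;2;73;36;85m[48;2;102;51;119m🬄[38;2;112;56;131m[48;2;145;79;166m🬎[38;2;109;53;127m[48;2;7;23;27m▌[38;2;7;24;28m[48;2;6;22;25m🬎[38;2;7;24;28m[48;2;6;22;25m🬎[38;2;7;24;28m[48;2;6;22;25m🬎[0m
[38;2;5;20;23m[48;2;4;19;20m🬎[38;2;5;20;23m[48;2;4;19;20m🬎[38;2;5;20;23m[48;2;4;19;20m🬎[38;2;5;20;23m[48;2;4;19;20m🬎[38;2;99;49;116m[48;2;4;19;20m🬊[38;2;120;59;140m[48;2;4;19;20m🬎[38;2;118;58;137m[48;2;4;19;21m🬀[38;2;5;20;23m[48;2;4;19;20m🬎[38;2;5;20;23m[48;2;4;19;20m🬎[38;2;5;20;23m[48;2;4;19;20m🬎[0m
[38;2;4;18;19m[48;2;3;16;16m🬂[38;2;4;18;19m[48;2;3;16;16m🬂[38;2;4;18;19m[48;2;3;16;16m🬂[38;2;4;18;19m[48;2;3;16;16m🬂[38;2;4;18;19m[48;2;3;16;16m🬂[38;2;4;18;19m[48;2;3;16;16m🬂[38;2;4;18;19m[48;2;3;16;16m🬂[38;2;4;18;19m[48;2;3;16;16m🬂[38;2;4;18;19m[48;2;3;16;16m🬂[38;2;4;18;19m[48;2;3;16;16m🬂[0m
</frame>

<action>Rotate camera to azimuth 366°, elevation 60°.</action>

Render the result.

<frame>
[38;2;12;32;39m[48;2;10;29;36m🬂[38;2;12;32;39m[48;2;10;29;36m🬂[38;2;12;32;39m[48;2;10;29;36m🬂[38;2;12;32;39m[48;2;10;29;36m🬂[38;2;12;32;39m[48;2;10;29;36m🬂[38;2;12;32;39m[48;2;10;29;36m🬂[38;2;12;32;39m[48;2;10;29;36m🬂[38;2;12;32;39m[48;2;10;29;36m🬂[38;2;12;32;39m[48;2;10;29;36m🬂[38;2;12;32;39m[48;2;10;29;36m🬂[0m
[38;2;9;27;33m[48;2;8;26;30m🬎[38;2;9;27;33m[48;2;8;26;30m🬎[38;2;9;27;33m[48;2;8;26;30m🬎[38;2;9;27;33m[48;2;8;26;30m🬎[38;2;9;27;32m[48;2;50;25;58m🬝[38;2;9;27;33m[48;2;55;27;64m🬎[38;2;9;27;33m[48;2;8;26;30m🬎[38;2;9;27;33m[48;2;8;26;30m🬎[38;2;9;27;33m[48;2;8;26;30m🬎[38;2;9;27;33m[48;2;8;26;30m🬎[0m
[38;2;7;24;28m[48;2;6;22;25m🬎[38;2;7;24;28m[48;2;6;22;25m🬎[38;2;7;24;28m[48;2;6;22;25m🬎[38;2;7;24;28m[48;2;6;22;25m🬎[38;2;89;44;104m[48;2;118;58;137m🬆[38;2;111;55;129m[48;2;255;195;255m🬬[38;2;93;46;109m[48;2;7;23;27m▌[38;2;7;24;28m[48;2;6;22;25m🬎[38;2;7;24;28m[48;2;6;22;25m🬎[38;2;7;24;28m[48;2;6;22;25m🬎[0m
[38;2;5;20;23m[48;2;4;19;20m🬎[38;2;5;20;23m[48;2;4;19;20m🬎[38;2;5;20;23m[48;2;4;19;20m🬎[38;2;5;20;23m[48;2;4;19;20m🬎[38;2;114;56;133m[48;2;4;19;20m🬊[38;2;121;59;141m[48;2;4;19;20m🬎[38;2;106;52;123m[48;2;4;19;21m🬀[38;2;5;20;23m[48;2;4;19;20m🬎[38;2;5;20;23m[48;2;4;19;20m🬎[38;2;5;20;23m[48;2;4;19;20m🬎[0m
[38;2;4;18;19m[48;2;3;16;16m🬂[38;2;4;18;19m[48;2;3;16;16m🬂[38;2;4;18;19m[48;2;3;16;16m🬂[38;2;4;18;19m[48;2;3;16;16m🬂[38;2;4;18;19m[48;2;3;16;16m🬂[38;2;4;18;19m[48;2;3;16;16m🬂[38;2;4;18;19m[48;2;3;16;16m🬂[38;2;4;18;19m[48;2;3;16;16m🬂[38;2;4;18;19m[48;2;3;16;16m🬂[38;2;4;18;19m[48;2;3;16;16m🬂[0m
</frame>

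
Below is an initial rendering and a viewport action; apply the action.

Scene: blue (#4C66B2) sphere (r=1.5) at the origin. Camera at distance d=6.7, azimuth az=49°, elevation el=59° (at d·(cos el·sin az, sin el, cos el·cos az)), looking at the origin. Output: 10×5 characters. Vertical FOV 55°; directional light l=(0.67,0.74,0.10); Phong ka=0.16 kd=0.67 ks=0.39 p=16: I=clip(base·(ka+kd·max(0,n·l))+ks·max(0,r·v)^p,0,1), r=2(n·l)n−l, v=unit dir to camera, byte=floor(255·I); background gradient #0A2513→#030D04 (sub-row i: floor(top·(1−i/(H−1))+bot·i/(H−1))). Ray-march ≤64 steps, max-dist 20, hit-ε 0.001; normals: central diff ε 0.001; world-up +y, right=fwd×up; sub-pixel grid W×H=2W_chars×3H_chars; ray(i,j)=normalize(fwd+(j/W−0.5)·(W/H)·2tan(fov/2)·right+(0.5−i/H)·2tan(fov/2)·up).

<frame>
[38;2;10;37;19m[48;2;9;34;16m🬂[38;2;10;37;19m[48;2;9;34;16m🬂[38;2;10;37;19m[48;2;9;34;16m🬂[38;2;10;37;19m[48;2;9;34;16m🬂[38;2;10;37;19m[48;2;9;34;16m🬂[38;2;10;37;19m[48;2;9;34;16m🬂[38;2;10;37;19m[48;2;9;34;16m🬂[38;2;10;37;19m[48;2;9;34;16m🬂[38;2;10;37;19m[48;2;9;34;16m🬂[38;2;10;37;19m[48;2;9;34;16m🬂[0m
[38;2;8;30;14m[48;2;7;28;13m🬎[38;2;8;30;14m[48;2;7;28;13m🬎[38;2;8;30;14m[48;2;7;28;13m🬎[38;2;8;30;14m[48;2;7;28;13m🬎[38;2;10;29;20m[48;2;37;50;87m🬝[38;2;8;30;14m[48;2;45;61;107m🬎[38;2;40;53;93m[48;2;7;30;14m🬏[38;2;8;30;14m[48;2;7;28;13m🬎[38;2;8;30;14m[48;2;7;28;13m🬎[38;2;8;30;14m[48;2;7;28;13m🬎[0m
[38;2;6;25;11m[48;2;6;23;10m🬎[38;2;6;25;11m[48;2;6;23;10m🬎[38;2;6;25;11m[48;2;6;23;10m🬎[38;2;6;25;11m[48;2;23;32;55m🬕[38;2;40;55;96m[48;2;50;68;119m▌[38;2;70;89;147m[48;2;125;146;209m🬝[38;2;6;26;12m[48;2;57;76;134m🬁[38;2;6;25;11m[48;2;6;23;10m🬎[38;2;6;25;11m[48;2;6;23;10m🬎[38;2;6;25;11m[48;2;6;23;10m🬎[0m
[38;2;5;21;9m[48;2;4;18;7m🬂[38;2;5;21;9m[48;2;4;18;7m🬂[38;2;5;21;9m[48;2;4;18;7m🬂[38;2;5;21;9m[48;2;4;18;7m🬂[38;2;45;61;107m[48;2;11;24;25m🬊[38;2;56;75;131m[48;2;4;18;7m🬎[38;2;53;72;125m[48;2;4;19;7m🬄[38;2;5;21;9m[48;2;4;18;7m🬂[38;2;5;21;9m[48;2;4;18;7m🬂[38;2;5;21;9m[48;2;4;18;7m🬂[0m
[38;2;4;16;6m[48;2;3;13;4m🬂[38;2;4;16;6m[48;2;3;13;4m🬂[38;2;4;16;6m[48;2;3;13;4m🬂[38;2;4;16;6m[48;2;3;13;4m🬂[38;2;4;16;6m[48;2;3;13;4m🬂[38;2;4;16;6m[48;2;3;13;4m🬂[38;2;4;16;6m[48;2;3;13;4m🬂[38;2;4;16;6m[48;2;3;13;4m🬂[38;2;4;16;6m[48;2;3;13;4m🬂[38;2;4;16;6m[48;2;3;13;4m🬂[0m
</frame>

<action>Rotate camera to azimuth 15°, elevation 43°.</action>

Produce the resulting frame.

<frame>
[38;2;10;37;19m[48;2;9;34;16m🬂[38;2;10;37;19m[48;2;9;34;16m🬂[38;2;10;37;19m[48;2;9;34;16m🬂[38;2;10;37;19m[48;2;9;34;16m🬂[38;2;10;37;19m[48;2;9;34;16m🬂[38;2;10;37;19m[48;2;9;34;16m🬂[38;2;10;37;19m[48;2;9;34;16m🬂[38;2;10;37;19m[48;2;9;34;16m🬂[38;2;10;37;19m[48;2;9;34;16m🬂[38;2;10;37;19m[48;2;9;34;16m🬂[0m
[38;2;8;30;14m[48;2;7;28;13m🬎[38;2;8;30;14m[48;2;7;28;13m🬎[38;2;8;30;14m[48;2;7;28;13m🬎[38;2;8;30;14m[48;2;7;28;13m🬎[38;2;11;30;22m[48;2;41;55;96m🬝[38;2;8;30;14m[48;2;54;72;127m🬎[38;2;58;78;137m[48;2;7;30;14m🬏[38;2;8;30;14m[48;2;7;28;13m🬎[38;2;8;30;14m[48;2;7;28;13m🬎[38;2;8;30;14m[48;2;7;28;13m🬎[0m
[38;2;6;25;11m[48;2;6;23;10m🬎[38;2;6;25;11m[48;2;6;23;10m🬎[38;2;6;25;11m[48;2;6;23;10m🬎[38;2;12;16;28m[48;2;6;25;11m🬦[38;2;40;53;93m[48;2;27;37;65m▐[38;2;139;158;214m[48;2;56;74;125m🬇[38;2;6;26;12m[48;2;61;82;141m🬁[38;2;6;25;11m[48;2;6;23;10m🬎[38;2;6;25;11m[48;2;6;23;10m🬎[38;2;6;25;11m[48;2;6;23;10m🬎[0m
[38;2;5;21;9m[48;2;4;18;7m🬂[38;2;5;21;9m[48;2;4;18;7m🬂[38;2;5;21;9m[48;2;4;18;7m🬂[38;2;5;21;9m[48;2;4;18;7m🬂[38;2;23;31;55m[48;2;9;18;20m🬉[38;2;36;48;84m[48;2;4;18;7m🬎[38;2;40;54;96m[48;2;4;19;7m🬄[38;2;5;21;9m[48;2;4;18;7m🬂[38;2;5;21;9m[48;2;4;18;7m🬂[38;2;5;21;9m[48;2;4;18;7m🬂[0m
[38;2;4;16;6m[48;2;3;13;4m🬂[38;2;4;16;6m[48;2;3;13;4m🬂[38;2;4;16;6m[48;2;3;13;4m🬂[38;2;4;16;6m[48;2;3;13;4m🬂[38;2;4;16;6m[48;2;3;13;4m🬂[38;2;4;16;6m[48;2;3;13;4m🬂[38;2;4;16;6m[48;2;3;13;4m🬂[38;2;4;16;6m[48;2;3;13;4m🬂[38;2;4;16;6m[48;2;3;13;4m🬂[38;2;4;16;6m[48;2;3;13;4m🬂[0m
</frame>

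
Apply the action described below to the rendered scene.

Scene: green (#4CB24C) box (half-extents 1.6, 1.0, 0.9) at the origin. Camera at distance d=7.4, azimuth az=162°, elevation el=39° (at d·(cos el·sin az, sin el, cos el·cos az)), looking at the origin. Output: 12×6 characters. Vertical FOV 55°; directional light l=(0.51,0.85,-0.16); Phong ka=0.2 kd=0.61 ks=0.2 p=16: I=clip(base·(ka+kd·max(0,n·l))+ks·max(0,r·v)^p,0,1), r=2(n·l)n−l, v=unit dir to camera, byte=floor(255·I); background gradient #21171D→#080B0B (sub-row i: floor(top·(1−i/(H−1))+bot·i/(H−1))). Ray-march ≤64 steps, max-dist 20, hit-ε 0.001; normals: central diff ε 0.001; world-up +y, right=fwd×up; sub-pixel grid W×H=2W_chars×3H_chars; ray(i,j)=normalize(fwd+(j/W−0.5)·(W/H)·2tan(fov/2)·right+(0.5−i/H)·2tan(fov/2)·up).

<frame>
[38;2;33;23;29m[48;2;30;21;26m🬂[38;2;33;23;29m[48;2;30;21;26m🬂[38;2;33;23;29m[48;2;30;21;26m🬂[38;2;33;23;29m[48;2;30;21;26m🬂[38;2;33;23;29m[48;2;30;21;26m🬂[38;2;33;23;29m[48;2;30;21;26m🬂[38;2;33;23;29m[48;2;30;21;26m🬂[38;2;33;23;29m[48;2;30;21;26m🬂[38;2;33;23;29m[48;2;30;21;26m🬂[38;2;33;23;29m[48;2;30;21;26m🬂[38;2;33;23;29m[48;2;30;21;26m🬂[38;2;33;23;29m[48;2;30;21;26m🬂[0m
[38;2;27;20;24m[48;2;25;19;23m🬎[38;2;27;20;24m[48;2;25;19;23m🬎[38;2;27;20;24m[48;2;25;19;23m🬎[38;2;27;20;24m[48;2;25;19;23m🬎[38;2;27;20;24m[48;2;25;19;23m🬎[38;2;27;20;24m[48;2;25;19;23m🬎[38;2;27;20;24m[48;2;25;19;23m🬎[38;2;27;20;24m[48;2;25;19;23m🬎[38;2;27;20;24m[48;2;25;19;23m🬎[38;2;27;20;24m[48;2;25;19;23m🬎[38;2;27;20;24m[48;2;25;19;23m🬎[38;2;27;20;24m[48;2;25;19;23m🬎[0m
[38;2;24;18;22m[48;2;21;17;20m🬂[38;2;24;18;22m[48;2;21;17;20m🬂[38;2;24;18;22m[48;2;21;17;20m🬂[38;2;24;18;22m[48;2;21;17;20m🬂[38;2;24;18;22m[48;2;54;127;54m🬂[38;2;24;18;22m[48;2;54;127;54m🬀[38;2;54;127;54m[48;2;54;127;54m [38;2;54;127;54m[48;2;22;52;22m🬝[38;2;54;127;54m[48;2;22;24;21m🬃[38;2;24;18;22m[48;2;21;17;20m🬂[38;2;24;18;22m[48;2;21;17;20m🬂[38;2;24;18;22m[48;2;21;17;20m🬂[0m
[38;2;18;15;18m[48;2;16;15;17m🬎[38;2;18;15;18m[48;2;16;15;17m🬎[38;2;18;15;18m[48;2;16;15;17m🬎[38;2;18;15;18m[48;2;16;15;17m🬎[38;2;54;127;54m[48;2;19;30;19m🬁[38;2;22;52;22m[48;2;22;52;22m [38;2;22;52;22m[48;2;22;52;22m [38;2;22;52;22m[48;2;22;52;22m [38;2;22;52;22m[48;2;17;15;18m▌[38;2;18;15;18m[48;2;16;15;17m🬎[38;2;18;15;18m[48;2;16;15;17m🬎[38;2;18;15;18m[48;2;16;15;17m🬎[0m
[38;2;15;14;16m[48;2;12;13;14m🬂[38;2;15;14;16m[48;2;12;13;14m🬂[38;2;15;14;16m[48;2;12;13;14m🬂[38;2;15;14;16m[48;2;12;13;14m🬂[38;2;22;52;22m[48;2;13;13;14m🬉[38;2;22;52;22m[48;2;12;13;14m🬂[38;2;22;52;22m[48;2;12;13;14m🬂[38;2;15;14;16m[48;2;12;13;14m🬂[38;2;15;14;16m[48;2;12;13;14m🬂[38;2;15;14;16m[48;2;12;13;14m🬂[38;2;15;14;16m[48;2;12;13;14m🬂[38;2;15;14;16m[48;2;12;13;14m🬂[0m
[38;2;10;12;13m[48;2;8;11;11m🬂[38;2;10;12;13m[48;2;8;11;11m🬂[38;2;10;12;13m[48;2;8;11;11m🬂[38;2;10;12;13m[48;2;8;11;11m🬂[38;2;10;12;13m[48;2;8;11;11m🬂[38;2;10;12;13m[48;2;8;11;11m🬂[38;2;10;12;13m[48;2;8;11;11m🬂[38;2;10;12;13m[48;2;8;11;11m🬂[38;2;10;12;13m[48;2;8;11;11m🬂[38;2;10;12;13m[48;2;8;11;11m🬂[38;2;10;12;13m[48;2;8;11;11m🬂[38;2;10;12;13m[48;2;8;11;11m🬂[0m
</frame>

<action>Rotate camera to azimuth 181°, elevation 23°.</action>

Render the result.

<frame>
[38;2;33;23;29m[48;2;30;21;26m🬂[38;2;33;23;29m[48;2;30;21;26m🬂[38;2;33;23;29m[48;2;30;21;26m🬂[38;2;33;23;29m[48;2;30;21;26m🬂[38;2;33;23;29m[48;2;30;21;26m🬂[38;2;33;23;29m[48;2;30;21;26m🬂[38;2;33;23;29m[48;2;30;21;26m🬂[38;2;33;23;29m[48;2;30;21;26m🬂[38;2;33;23;29m[48;2;30;21;26m🬂[38;2;33;23;29m[48;2;30;21;26m🬂[38;2;33;23;29m[48;2;30;21;26m🬂[38;2;33;23;29m[48;2;30;21;26m🬂[0m
[38;2;27;20;24m[48;2;25;19;23m🬎[38;2;27;20;24m[48;2;25;19;23m🬎[38;2;27;20;24m[48;2;25;19;23m🬎[38;2;27;20;24m[48;2;25;19;23m🬎[38;2;27;20;24m[48;2;25;19;23m🬎[38;2;27;20;24m[48;2;25;19;23m🬎[38;2;27;20;24m[48;2;25;19;23m🬎[38;2;27;20;24m[48;2;25;19;23m🬎[38;2;27;20;24m[48;2;25;19;23m🬎[38;2;27;20;24m[48;2;25;19;23m🬎[38;2;27;20;24m[48;2;25;19;23m🬎[38;2;27;20;24m[48;2;25;19;23m🬎[0m
[38;2;24;18;22m[48;2;21;17;20m🬂[38;2;24;18;22m[48;2;21;17;20m🬂[38;2;24;18;22m[48;2;21;17;20m🬂[38;2;24;18;22m[48;2;21;17;20m🬂[38;2;23;35;22m[48;2;54;127;54m🬰[38;2;23;35;22m[48;2;54;127;54m🬰[38;2;23;35;22m[48;2;54;127;54m🬰[38;2;23;35;22m[48;2;54;127;54m🬰[38;2;54;127;54m[48;2;22;24;21m🬃[38;2;24;18;22m[48;2;21;17;20m🬂[38;2;24;18;22m[48;2;21;17;20m🬂[38;2;24;18;22m[48;2;21;17;20m🬂[0m
[38;2;18;15;18m[48;2;16;15;17m🬎[38;2;18;15;18m[48;2;16;15;17m🬎[38;2;18;15;18m[48;2;16;15;17m🬎[38;2;18;15;18m[48;2;16;15;17m🬎[38;2;22;52;22m[48;2;22;52;22m [38;2;22;52;22m[48;2;22;52;22m [38;2;22;52;22m[48;2;22;52;22m [38;2;22;52;22m[48;2;22;52;22m [38;2;22;52;22m[48;2;17;15;18m▌[38;2;18;15;18m[48;2;16;15;17m🬎[38;2;18;15;18m[48;2;16;15;17m🬎[38;2;18;15;18m[48;2;16;15;17m🬎[0m
[38;2;15;14;16m[48;2;12;13;14m🬂[38;2;15;14;16m[48;2;12;13;14m🬂[38;2;15;14;16m[48;2;12;13;14m🬂[38;2;15;14;16m[48;2;12;13;14m🬂[38;2;22;52;22m[48;2;12;13;14m🬂[38;2;22;52;22m[48;2;12;13;14m🬂[38;2;22;52;22m[48;2;12;13;14m🬂[38;2;22;52;22m[48;2;12;13;14m🬂[38;2;15;14;16m[48;2;12;13;14m🬂[38;2;15;14;16m[48;2;12;13;14m🬂[38;2;15;14;16m[48;2;12;13;14m🬂[38;2;15;14;16m[48;2;12;13;14m🬂[0m
[38;2;10;12;13m[48;2;8;11;11m🬂[38;2;10;12;13m[48;2;8;11;11m🬂[38;2;10;12;13m[48;2;8;11;11m🬂[38;2;10;12;13m[48;2;8;11;11m🬂[38;2;10;12;13m[48;2;8;11;11m🬂[38;2;10;12;13m[48;2;8;11;11m🬂[38;2;10;12;13m[48;2;8;11;11m🬂[38;2;10;12;13m[48;2;8;11;11m🬂[38;2;10;12;13m[48;2;8;11;11m🬂[38;2;10;12;13m[48;2;8;11;11m🬂[38;2;10;12;13m[48;2;8;11;11m🬂[38;2;10;12;13m[48;2;8;11;11m🬂[0m
</frame>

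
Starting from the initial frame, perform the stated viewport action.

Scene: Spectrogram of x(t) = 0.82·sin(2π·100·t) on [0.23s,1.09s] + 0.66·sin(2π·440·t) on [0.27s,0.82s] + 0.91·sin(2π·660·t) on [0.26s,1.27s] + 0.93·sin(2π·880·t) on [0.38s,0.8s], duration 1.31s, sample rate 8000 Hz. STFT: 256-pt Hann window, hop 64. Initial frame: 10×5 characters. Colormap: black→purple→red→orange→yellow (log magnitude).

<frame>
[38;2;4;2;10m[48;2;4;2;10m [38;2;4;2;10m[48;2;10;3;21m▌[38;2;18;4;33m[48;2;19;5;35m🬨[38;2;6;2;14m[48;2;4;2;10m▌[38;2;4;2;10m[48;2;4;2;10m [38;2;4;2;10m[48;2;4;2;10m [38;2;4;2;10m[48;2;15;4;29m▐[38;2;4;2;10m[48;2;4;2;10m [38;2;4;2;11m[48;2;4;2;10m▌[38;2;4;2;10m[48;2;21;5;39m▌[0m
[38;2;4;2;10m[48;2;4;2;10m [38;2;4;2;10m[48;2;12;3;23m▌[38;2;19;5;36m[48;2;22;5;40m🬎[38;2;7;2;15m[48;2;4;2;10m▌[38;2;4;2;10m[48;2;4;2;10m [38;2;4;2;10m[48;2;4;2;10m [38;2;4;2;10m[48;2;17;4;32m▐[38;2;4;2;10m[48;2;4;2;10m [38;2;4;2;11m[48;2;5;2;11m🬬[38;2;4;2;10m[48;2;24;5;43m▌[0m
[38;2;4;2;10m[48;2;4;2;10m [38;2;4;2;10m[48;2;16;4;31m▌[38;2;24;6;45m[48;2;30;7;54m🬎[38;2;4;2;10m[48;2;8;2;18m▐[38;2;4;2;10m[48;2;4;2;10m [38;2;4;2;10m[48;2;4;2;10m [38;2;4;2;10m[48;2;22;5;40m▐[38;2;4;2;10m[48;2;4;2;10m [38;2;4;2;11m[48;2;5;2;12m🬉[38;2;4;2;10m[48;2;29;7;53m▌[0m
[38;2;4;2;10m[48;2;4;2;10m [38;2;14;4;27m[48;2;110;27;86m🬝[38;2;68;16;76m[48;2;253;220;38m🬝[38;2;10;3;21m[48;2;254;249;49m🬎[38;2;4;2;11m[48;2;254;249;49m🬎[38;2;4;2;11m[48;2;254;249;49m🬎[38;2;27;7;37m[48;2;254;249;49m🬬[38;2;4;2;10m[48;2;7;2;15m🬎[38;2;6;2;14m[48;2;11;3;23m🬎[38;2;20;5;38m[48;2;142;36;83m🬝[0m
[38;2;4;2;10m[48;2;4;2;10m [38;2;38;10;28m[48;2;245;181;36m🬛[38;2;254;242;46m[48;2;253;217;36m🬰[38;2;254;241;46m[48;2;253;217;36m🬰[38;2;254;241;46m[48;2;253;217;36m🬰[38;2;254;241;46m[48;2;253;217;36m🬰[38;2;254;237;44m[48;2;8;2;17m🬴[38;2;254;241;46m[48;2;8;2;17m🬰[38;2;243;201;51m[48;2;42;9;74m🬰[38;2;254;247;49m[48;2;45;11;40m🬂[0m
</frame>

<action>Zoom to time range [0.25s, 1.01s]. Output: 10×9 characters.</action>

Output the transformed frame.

<frame>
[38;2;19;5;35m[48;2;4;2;10m▌[38;2;4;2;10m[48;2;19;5;35m▌[38;2;4;2;10m[48;2;4;2;10m [38;2;4;2;10m[48;2;4;2;10m [38;2;4;2;10m[48;2;4;2;10m [38;2;4;2;10m[48;2;4;2;10m [38;2;4;2;10m[48;2;4;2;10m [38;2;11;3;21m[48;2;16;4;31m▌[38;2;4;2;10m[48;2;4;2;10m [38;2;4;2;10m[48;2;4;2;10m [0m
[38;2;19;5;35m[48;2;4;2;10m▌[38;2;4;2;10m[48;2;19;5;36m▌[38;2;4;2;10m[48;2;4;2;10m [38;2;4;2;10m[48;2;4;2;10m [38;2;4;2;10m[48;2;4;2;10m [38;2;4;2;10m[48;2;4;2;10m [38;2;4;2;10m[48;2;4;2;10m [38;2;11;3;22m[48;2;17;4;32m▌[38;2;4;2;10m[48;2;4;2;10m [38;2;4;2;10m[48;2;4;2;10m [0m
[38;2;4;2;10m[48;2;20;5;38m▐[38;2;4;2;10m[48;2;21;5;39m▌[38;2;4;2;10m[48;2;4;2;10m [38;2;4;2;10m[48;2;4;2;10m [38;2;4;2;10m[48;2;4;2;10m [38;2;4;2;10m[48;2;4;2;10m [38;2;4;2;10m[48;2;4;2;10m [38;2;12;3;24m[48;2;18;4;33m▌[38;2;4;2;10m[48;2;4;2;10m [38;2;4;2;10m[48;2;4;2;10m [0m
[38;2;4;2;10m[48;2;22;5;41m▐[38;2;4;2;10m[48;2;24;5;43m▌[38;2;4;2;10m[48;2;4;2;10m [38;2;4;2;10m[48;2;4;2;10m [38;2;4;2;10m[48;2;4;2;10m [38;2;4;2;10m[48;2;4;2;10m [38;2;4;2;10m[48;2;4;2;10m [38;2;15;4;28m[48;2;19;5;36m▌[38;2;4;2;10m[48;2;4;2;10m [38;2;4;2;10m[48;2;4;2;10m [0m
[38;2;4;2;10m[48;2;25;6;46m▐[38;2;4;2;10m[48;2;28;6;50m▌[38;2;4;2;10m[48;2;4;2;10m [38;2;4;2;10m[48;2;4;2;10m [38;2;4;2;10m[48;2;4;2;10m [38;2;4;2;10m[48;2;4;2;10m [38;2;4;2;10m[48;2;4;2;10m [38;2;18;4;34m[48;2;22;5;40m🬄[38;2;4;2;10m[48;2;4;2;10m [38;2;4;2;10m[48;2;4;2;10m [0m
[38;2;4;2;10m[48;2;32;7;57m▐[38;2;4;2;10m[48;2;38;9;67m▌[38;2;4;2;10m[48;2;4;2;10m [38;2;4;2;10m[48;2;4;2;10m [38;2;4;2;10m[48;2;4;2;10m [38;2;4;2;10m[48;2;4;2;10m [38;2;4;2;10m[48;2;4;2;10m [38;2;26;6;48m[48;2;37;8;65m🬬[38;2;4;2;10m[48;2;4;2;10m [38;2;4;2;10m[48;2;4;2;10m [0m
[38;2;4;2;10m[48;2;53;12;80m▐[38;2;37;9;41m[48;2;252;206;32m🬝[38;2;5;2;12m[48;2;252;205;32m🬎[38;2;5;2;12m[48;2;252;205;32m🬎[38;2;5;2;12m[48;2;252;205;32m🬎[38;2;5;2;12m[48;2;252;205;32m🬎[38;2;5;2;12m[48;2;252;205;32m🬎[38;2;61;14;76m[48;2;252;206;32m🬬[38;2;4;2;10m[48;2;4;2;11m🬎[38;2;4;2;10m[48;2;4;2;11m🬎[0m
[38;2;90;23;58m[48;2;252;206;31m🬂[38;2;18;5;34m[48;2;252;214;35m🬀[38;2;254;247;48m[48;2;250;164;15m🬎[38;2;254;247;48m[48;2;250;164;15m🬎[38;2;254;247;48m[48;2;250;164;15m🬎[38;2;254;247;48m[48;2;250;164;15m🬎[38;2;254;247;48m[48;2;250;164;15m🬎[38;2;91;22;87m[48;2;252;216;36m🬁[38;2;254;247;48m[48;2;15;4;29m🬋[38;2;254;247;48m[48;2;15;4;29m🬋[0m
[38;2;108;27;85m[48;2;253;226;40m🬋[38;2;96;24;86m[48;2;253;226;40m🬋[38;2;87;21;87m[48;2;253;226;40m🬋[38;2;87;21;87m[48;2;253;226;40m🬋[38;2;87;21;87m[48;2;253;226;40m🬋[38;2;87;21;87m[48;2;253;226;40m🬋[38;2;86;21;87m[48;2;253;226;40m🬋[38;2;114;28;85m[48;2;253;225;39m🬋[38;2;46;11;50m[48;2;254;236;44m🬎[38;2;46;11;49m[48;2;254;236;44m🬎[0m
</frame>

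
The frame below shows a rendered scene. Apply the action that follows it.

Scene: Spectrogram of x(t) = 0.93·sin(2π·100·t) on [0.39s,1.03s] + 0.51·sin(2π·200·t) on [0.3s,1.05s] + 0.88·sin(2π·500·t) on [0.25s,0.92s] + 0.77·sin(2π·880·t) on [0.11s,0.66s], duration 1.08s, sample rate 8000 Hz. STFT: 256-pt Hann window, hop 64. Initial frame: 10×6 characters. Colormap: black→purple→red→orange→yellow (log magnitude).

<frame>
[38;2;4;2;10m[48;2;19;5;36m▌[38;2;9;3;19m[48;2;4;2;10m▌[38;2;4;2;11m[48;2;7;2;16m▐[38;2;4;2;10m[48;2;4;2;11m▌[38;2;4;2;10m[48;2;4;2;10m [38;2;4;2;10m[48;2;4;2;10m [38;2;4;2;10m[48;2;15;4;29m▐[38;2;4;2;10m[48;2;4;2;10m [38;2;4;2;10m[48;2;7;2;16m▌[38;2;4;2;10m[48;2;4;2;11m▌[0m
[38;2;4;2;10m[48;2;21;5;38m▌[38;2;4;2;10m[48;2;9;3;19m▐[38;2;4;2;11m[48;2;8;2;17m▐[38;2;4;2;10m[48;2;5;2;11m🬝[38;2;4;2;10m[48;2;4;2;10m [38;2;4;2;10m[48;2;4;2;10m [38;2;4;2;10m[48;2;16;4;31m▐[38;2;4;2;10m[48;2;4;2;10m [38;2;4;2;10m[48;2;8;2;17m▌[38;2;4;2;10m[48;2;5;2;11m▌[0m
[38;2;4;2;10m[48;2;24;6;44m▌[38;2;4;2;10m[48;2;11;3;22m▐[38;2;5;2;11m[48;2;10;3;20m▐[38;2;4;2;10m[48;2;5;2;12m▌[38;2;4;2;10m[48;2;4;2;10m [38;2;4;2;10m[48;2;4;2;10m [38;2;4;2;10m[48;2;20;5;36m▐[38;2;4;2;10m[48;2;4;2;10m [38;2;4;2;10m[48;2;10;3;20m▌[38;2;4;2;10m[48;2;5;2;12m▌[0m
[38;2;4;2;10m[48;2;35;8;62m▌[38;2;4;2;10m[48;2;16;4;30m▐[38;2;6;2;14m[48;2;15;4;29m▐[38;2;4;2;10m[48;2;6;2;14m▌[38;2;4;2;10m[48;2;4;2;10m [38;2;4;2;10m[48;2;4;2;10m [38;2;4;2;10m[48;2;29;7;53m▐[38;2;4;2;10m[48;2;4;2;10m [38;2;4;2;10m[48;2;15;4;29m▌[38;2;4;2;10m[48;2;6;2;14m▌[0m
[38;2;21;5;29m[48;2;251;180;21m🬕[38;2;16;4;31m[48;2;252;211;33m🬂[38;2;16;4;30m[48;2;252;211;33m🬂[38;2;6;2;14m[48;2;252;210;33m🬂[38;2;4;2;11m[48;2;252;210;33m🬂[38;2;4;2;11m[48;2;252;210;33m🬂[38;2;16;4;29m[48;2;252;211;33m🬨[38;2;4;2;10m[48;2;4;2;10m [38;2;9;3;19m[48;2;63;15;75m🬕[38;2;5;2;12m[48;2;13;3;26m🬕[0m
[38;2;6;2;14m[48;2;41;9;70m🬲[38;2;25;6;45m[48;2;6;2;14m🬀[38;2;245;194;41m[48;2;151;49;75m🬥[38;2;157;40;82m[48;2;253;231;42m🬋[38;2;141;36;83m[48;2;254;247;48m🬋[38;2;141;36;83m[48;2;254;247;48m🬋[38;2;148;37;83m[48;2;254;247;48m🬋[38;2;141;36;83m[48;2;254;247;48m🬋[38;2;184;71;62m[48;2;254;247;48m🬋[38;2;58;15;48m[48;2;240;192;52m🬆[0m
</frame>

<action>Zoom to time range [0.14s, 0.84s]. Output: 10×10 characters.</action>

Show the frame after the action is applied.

<frame>
[38;2;4;2;10m[48;2;4;2;10m [38;2;6;2;14m[48;2;7;2;16m▌[38;2;4;2;11m[48;2;4;2;10m▌[38;2;4;2;10m[48;2;4;2;11m▌[38;2;4;2;10m[48;2;4;2;10m [38;2;4;2;10m[48;2;4;2;10m [38;2;4;2;10m[48;2;4;2;10m [38;2;4;2;10m[48;2;17;4;32m▌[38;2;4;2;10m[48;2;4;2;10m [38;2;4;2;10m[48;2;4;2;10m [0m
[38;2;4;2;10m[48;2;4;2;10m [38;2;6;2;14m[48;2;7;2;16m▌[38;2;4;2;10m[48;2;5;2;11m🬨[38;2;4;2;10m[48;2;4;2;11m▌[38;2;4;2;10m[48;2;4;2;10m [38;2;4;2;10m[48;2;4;2;10m [38;2;4;2;10m[48;2;4;2;10m [38;2;4;2;10m[48;2;17;4;32m▌[38;2;4;2;10m[48;2;4;2;10m [38;2;4;2;10m[48;2;4;2;10m [0m
[38;2;4;2;10m[48;2;4;2;10m [38;2;7;2;15m[48;2;8;2;17m▌[38;2;5;2;11m[48;2;4;2;10m▌[38;2;4;2;10m[48;2;5;2;11m🬝[38;2;4;2;10m[48;2;4;2;10m [38;2;4;2;10m[48;2;4;2;10m [38;2;4;2;10m[48;2;4;2;10m [38;2;4;2;10m[48;2;18;4;34m▌[38;2;4;2;10m[48;2;4;2;10m [38;2;4;2;10m[48;2;4;2;10m [0m
[38;2;4;2;10m[48;2;4;2;10m [38;2;7;2;16m[48;2;9;3;18m▌[38;2;5;2;12m[48;2;4;2;10m▌[38;2;4;2;10m[48;2;5;2;11m▌[38;2;4;2;10m[48;2;4;2;10m [38;2;4;2;10m[48;2;4;2;10m [38;2;4;2;10m[48;2;4;2;10m [38;2;4;2;10m[48;2;20;5;36m▌[38;2;4;2;10m[48;2;4;2;10m [38;2;4;2;10m[48;2;4;2;10m [0m
[38;2;4;2;10m[48;2;4;2;10m [38;2;8;2;18m[48;2;10;3;21m▌[38;2;4;2;10m[48;2;5;2;12m▐[38;2;4;2;10m[48;2;5;2;12m▌[38;2;4;2;10m[48;2;4;2;10m [38;2;4;2;10m[48;2;4;2;10m [38;2;4;2;10m[48;2;4;2;10m [38;2;4;2;10m[48;2;22;5;41m▌[38;2;4;2;10m[48;2;4;2;10m [38;2;4;2;10m[48;2;4;2;10m [0m
[38;2;4;2;10m[48;2;4;2;10m [38;2;10;3;21m[48;2;13;3;25m▌[38;2;4;2;10m[48;2;6;2;13m▐[38;2;4;2;10m[48;2;5;2;12m▌[38;2;4;2;10m[48;2;4;2;10m [38;2;4;2;10m[48;2;4;2;10m [38;2;4;2;10m[48;2;4;2;10m [38;2;4;2;10m[48;2;28;6;50m▌[38;2;4;2;10m[48;2;4;2;10m [38;2;4;2;10m[48;2;4;2;10m [0m
[38;2;4;2;10m[48;2;4;2;10m [38;2;15;3;29m[48;2;20;5;37m🬕[38;2;4;2;10m[48;2;7;2;16m▐[38;2;4;2;11m[48;2;6;2;15m▌[38;2;4;2;10m[48;2;4;2;10m [38;2;4;2;10m[48;2;4;2;10m [38;2;4;2;10m[48;2;4;2;10m [38;2;4;2;10m[48;2;40;9;71m▌[38;2;4;2;10m[48;2;4;2;10m [38;2;4;2;10m[48;2;4;2;10m [0m
[38;2;29;7;50m[48;2;254;232;42m🬎[38;2;46;11;65m[48;2;254;232;42m🬎[38;2;30;7;52m[48;2;254;232;42m🬎[38;2;32;7;52m[48;2;254;232;42m🬎[38;2;29;7;50m[48;2;254;232;42m🬎[38;2;29;7;50m[48;2;254;232;42m🬎[38;2;29;7;50m[48;2;254;232;42m🬎[38;2;46;11;63m[48;2;244;186;41m🬆[38;2;4;2;10m[48;2;4;2;10m [38;2;4;2;10m[48;2;4;2;10m [0m
[38;2;14;4;27m[48;2;4;2;10m🬂[38;2;110;27;85m[48;2;229;139;53m🬆[38;2;15;4;29m[48;2;254;246;48m🬎[38;2;15;4;29m[48;2;254;246;48m🬎[38;2;10;3;21m[48;2;254;246;48m🬎[38;2;10;3;21m[48;2;254;246;48m🬎[38;2;10;3;21m[48;2;254;246;48m🬎[38;2;63;15;53m[48;2;254;246;48m🬎[38;2;5;2;13m[48;2;254;246;48m🬎[38;2;5;2;13m[48;2;254;246;48m🬎[0m
[38;2;4;2;10m[48;2;4;2;10m [38;2;144;36;83m[48;2;72;17;87m🬂[38;2;62;15;64m[48;2;229;137;41m🬡[38;2;65;16;75m[48;2;252;209;33m🬒[38;2;29;7;52m[48;2;252;218;36m🬂[38;2;29;7;52m[48;2;252;218;36m🬂[38;2;29;7;52m[48;2;252;218;36m🬂[38;2;35;8;62m[48;2;252;218;36m🬂[38;2;29;7;52m[48;2;252;218;36m🬂[38;2;29;7;52m[48;2;252;218;36m🬂[0m
</frame>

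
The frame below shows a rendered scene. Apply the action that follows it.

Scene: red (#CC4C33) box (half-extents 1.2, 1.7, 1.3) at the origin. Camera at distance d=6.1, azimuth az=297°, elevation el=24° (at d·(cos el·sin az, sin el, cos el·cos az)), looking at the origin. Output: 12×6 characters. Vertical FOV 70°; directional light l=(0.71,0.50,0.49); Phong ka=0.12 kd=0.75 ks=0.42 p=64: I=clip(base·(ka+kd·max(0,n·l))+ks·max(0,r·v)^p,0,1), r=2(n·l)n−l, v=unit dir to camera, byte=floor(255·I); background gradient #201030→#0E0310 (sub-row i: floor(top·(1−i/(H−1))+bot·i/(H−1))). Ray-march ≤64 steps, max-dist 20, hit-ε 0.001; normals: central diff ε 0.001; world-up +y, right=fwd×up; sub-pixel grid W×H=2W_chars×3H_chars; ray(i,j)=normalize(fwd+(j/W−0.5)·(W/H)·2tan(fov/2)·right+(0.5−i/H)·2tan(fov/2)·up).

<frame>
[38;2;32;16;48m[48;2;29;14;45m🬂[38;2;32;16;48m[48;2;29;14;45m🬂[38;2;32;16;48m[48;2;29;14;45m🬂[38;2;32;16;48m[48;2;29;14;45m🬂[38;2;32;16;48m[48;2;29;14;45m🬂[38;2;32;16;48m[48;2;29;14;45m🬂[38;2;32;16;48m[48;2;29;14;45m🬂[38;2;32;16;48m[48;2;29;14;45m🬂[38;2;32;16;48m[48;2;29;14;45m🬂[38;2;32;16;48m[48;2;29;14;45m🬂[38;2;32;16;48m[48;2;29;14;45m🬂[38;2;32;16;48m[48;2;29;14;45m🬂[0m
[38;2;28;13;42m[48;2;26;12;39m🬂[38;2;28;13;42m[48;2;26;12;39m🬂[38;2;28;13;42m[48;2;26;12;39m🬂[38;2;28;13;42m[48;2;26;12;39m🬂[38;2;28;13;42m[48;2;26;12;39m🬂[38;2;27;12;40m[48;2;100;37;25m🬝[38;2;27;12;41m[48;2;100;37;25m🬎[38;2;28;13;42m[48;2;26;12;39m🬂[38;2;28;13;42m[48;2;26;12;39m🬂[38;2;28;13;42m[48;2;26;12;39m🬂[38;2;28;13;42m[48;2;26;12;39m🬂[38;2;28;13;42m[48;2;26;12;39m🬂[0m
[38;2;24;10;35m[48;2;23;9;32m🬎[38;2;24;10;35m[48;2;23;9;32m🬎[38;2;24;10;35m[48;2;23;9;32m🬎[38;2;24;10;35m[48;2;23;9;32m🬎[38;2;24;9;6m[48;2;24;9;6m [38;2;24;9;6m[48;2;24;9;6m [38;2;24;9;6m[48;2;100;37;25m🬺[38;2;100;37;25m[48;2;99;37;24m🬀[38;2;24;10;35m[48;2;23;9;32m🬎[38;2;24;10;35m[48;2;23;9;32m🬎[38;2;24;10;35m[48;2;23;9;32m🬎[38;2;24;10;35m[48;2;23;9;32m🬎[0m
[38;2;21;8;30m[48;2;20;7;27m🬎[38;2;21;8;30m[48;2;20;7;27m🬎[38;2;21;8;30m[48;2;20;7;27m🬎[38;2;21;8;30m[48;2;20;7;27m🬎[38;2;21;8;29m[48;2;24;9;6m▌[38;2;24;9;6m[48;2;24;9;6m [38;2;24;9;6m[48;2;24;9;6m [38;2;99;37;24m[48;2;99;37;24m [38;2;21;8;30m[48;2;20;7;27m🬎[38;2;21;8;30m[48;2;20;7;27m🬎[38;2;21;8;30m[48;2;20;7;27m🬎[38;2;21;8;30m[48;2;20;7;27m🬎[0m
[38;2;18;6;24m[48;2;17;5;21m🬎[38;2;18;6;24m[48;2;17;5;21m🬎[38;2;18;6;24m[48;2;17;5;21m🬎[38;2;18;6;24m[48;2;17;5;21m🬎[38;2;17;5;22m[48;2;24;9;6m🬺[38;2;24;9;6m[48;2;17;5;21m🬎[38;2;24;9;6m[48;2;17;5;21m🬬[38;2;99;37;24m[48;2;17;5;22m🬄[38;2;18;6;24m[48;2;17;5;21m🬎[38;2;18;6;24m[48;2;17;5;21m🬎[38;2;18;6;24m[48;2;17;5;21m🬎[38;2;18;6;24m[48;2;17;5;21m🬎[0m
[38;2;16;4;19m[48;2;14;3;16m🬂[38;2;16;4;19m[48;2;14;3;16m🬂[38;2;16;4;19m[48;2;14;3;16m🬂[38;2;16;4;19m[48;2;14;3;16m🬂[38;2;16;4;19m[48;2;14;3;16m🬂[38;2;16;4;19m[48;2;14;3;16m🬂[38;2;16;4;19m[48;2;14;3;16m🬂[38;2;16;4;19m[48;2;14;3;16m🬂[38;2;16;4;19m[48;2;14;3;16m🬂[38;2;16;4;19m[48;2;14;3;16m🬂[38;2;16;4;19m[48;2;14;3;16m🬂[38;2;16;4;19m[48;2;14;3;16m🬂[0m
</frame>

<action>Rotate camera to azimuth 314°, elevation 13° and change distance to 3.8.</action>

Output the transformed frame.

<frame>
[38;2;32;16;48m[48;2;29;14;45m🬂[38;2;32;16;48m[48;2;29;14;45m🬂[38;2;32;16;48m[48;2;29;14;45m🬂[38;2;32;16;48m[48;2;29;14;45m🬂[38;2;31;15;47m[48;2;24;9;6m🬎[38;2;32;16;48m[48;2;24;9;6m🬂[38;2;24;9;6m[48;2;121;58;46m▌[38;2;32;16;48m[48;2;115;53;41m🬂[38;2;31;15;47m[48;2;104;41;29m🬎[38;2;32;16;48m[48;2;29;14;45m🬂[38;2;32;16;48m[48;2;29;14;45m🬂[38;2;32;16;48m[48;2;29;14;45m🬂[0m
[38;2;28;13;42m[48;2;26;12;39m🬂[38;2;28;13;42m[48;2;26;12;39m🬂[38;2;28;13;42m[48;2;26;12;39m🬂[38;2;24;9;6m[48;2;24;9;6m [38;2;24;9;6m[48;2;24;9;6m [38;2;24;9;6m[48;2;24;9;6m [38;2;24;9;6m[48;2;100;37;25m▌[38;2;102;40;27m[48;2;99;37;24m🬂[38;2;100;38;25m[48;2;99;37;24m🬂[38;2;99;37;24m[48;2;27;12;40m▌[38;2;28;13;42m[48;2;26;12;39m🬂[38;2;28;13;42m[48;2;26;12;39m🬂[0m
[38;2;24;10;35m[48;2;23;9;32m🬎[38;2;24;10;35m[48;2;23;9;32m🬎[38;2;24;10;35m[48;2;23;9;32m🬎[38;2;24;9;6m[48;2;24;9;6m [38;2;24;9;6m[48;2;24;9;6m [38;2;24;9;6m[48;2;24;9;6m [38;2;24;9;6m[48;2;99;37;24m▌[38;2;99;37;24m[48;2;99;37;24m [38;2;99;37;24m[48;2;99;37;24m [38;2;99;37;24m[48;2;24;10;34m▌[38;2;24;10;35m[48;2;23;9;32m🬎[38;2;24;10;35m[48;2;23;9;32m🬎[0m
[38;2;21;8;30m[48;2;20;7;27m🬎[38;2;21;8;30m[48;2;20;7;27m🬎[38;2;21;8;30m[48;2;20;7;27m🬎[38;2;21;8;29m[48;2;24;9;6m▌[38;2;24;9;6m[48;2;24;9;6m [38;2;24;9;6m[48;2;24;9;6m [38;2;24;9;6m[48;2;99;37;24m▌[38;2;99;37;24m[48;2;99;37;24m [38;2;99;37;24m[48;2;99;37;24m [38;2;99;37;24m[48;2;20;7;28m🬀[38;2;21;8;30m[48;2;20;7;27m🬎[38;2;21;8;30m[48;2;20;7;27m🬎[0m
[38;2;18;6;24m[48;2;17;5;21m🬎[38;2;18;6;24m[48;2;17;5;21m🬎[38;2;18;6;24m[48;2;17;5;21m🬎[38;2;18;5;23m[48;2;24;9;6m▌[38;2;24;9;6m[48;2;24;9;6m [38;2;24;9;6m[48;2;24;9;6m [38;2;24;9;6m[48;2;99;37;24m▌[38;2;99;37;24m[48;2;99;37;24m [38;2;99;37;24m[48;2;99;37;24m [38;2;18;6;24m[48;2;17;5;21m🬎[38;2;18;6;24m[48;2;17;5;21m🬎[38;2;18;6;24m[48;2;17;5;21m🬎[0m
[38;2;16;4;19m[48;2;14;3;16m🬂[38;2;16;4;19m[48;2;14;3;16m🬂[38;2;16;4;19m[48;2;14;3;16m🬂[38;2;16;4;19m[48;2;14;3;16m🬂[38;2;24;9;6m[48;2;14;3;16m🬊[38;2;24;9;6m[48;2;24;9;6m [38;2;24;9;6m[48;2;99;37;24m▌[38;2;99;37;24m[48;2;14;3;16m🬝[38;2;99;37;24m[48;2;14;3;17m🬀[38;2;16;4;19m[48;2;14;3;16m🬂[38;2;16;4;19m[48;2;14;3;16m🬂[38;2;16;4;19m[48;2;14;3;16m🬂[0m
</frame>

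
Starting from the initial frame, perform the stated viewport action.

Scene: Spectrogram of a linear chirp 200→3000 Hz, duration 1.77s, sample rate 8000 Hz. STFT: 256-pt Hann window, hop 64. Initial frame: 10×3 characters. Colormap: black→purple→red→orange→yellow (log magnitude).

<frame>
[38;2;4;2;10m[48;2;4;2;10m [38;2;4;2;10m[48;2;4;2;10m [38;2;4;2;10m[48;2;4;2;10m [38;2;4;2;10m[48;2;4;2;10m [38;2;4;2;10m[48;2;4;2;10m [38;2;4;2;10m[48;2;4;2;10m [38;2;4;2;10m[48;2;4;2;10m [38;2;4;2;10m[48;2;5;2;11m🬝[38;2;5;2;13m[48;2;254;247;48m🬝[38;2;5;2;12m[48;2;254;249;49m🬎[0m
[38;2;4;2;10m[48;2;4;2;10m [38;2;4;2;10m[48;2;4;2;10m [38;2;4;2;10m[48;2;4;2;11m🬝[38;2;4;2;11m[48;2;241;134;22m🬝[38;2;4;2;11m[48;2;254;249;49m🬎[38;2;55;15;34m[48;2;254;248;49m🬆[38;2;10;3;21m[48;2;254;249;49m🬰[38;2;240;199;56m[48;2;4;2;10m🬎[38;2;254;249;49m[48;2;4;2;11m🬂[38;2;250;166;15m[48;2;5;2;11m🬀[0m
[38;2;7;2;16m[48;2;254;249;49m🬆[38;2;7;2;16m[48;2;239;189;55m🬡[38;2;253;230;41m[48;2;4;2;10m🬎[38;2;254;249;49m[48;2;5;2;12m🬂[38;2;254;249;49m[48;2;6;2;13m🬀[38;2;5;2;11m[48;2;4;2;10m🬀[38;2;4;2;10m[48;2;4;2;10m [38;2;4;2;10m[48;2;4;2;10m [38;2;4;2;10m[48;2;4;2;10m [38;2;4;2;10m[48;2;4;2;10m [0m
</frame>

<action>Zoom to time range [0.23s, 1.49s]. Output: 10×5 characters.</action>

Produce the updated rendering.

<frame>
[38;2;4;2;10m[48;2;4;2;10m [38;2;4;2;10m[48;2;4;2;10m [38;2;4;2;10m[48;2;4;2;10m [38;2;4;2;10m[48;2;4;2;10m [38;2;4;2;10m[48;2;4;2;10m [38;2;4;2;10m[48;2;4;2;10m [38;2;4;2;10m[48;2;4;2;10m [38;2;4;2;10m[48;2;4;2;10m [38;2;4;2;10m[48;2;4;2;10m [38;2;4;2;10m[48;2;4;2;10m [0m
[38;2;4;2;10m[48;2;4;2;10m [38;2;4;2;10m[48;2;4;2;10m [38;2;4;2;10m[48;2;4;2;10m [38;2;4;2;10m[48;2;4;2;10m [38;2;4;2;10m[48;2;4;2;10m [38;2;4;2;10m[48;2;4;2;10m [38;2;4;2;10m[48;2;4;2;10m [38;2;4;2;10m[48;2;5;2;11m🬝[38;2;4;2;11m[48;2;32;7;56m🬝[38;2;5;2;12m[48;2;254;249;49m🬎[0m
[38;2;4;2;10m[48;2;4;2;10m [38;2;4;2;10m[48;2;4;2;10m [38;2;4;2;10m[48;2;4;2;10m [38;2;4;2;10m[48;2;5;2;11m🬝[38;2;4;2;11m[48;2;44;10;77m🬝[38;2;6;2;14m[48;2;254;249;49m🬎[38;2;5;2;12m[48;2;248;216;45m🬂[38;2;252;222;38m[48;2;18;4;34m🬍[38;2;254;248;48m[48;2;12;3;24m🬆[38;2;238;173;48m[48;2;5;2;11m🬂[0m
[38;2;5;2;13m[48;2;231;114;36m🬝[38;2;7;2;15m[48;2;254;249;49m🬎[38;2;6;2;13m[48;2;253;227;40m🬂[38;2;254;248;49m[48;2;23;5;42m🬍[38;2;244;199;48m[48;2;8;2;17m🬆[38;2;254;249;49m[48;2;40;11;24m🬀[38;2;12;3;24m[48;2;4;2;10m🬀[38;2;4;2;11m[48;2;4;2;10m🬀[38;2;4;2;10m[48;2;4;2;10m [38;2;4;2;10m[48;2;4;2;10m [0m
[38;2;254;249;49m[48;2;52;14;31m🬂[38;2;254;249;49m[48;2;12;3;24m🬀[38;2;7;2;16m[48;2;4;2;10m🬀[38;2;4;2;10m[48;2;4;2;10m [38;2;4;2;10m[48;2;4;2;10m [38;2;4;2;10m[48;2;4;2;10m [38;2;4;2;10m[48;2;4;2;10m [38;2;4;2;10m[48;2;4;2;10m [38;2;4;2;10m[48;2;4;2;10m [38;2;4;2;10m[48;2;4;2;10m [0m
</frame>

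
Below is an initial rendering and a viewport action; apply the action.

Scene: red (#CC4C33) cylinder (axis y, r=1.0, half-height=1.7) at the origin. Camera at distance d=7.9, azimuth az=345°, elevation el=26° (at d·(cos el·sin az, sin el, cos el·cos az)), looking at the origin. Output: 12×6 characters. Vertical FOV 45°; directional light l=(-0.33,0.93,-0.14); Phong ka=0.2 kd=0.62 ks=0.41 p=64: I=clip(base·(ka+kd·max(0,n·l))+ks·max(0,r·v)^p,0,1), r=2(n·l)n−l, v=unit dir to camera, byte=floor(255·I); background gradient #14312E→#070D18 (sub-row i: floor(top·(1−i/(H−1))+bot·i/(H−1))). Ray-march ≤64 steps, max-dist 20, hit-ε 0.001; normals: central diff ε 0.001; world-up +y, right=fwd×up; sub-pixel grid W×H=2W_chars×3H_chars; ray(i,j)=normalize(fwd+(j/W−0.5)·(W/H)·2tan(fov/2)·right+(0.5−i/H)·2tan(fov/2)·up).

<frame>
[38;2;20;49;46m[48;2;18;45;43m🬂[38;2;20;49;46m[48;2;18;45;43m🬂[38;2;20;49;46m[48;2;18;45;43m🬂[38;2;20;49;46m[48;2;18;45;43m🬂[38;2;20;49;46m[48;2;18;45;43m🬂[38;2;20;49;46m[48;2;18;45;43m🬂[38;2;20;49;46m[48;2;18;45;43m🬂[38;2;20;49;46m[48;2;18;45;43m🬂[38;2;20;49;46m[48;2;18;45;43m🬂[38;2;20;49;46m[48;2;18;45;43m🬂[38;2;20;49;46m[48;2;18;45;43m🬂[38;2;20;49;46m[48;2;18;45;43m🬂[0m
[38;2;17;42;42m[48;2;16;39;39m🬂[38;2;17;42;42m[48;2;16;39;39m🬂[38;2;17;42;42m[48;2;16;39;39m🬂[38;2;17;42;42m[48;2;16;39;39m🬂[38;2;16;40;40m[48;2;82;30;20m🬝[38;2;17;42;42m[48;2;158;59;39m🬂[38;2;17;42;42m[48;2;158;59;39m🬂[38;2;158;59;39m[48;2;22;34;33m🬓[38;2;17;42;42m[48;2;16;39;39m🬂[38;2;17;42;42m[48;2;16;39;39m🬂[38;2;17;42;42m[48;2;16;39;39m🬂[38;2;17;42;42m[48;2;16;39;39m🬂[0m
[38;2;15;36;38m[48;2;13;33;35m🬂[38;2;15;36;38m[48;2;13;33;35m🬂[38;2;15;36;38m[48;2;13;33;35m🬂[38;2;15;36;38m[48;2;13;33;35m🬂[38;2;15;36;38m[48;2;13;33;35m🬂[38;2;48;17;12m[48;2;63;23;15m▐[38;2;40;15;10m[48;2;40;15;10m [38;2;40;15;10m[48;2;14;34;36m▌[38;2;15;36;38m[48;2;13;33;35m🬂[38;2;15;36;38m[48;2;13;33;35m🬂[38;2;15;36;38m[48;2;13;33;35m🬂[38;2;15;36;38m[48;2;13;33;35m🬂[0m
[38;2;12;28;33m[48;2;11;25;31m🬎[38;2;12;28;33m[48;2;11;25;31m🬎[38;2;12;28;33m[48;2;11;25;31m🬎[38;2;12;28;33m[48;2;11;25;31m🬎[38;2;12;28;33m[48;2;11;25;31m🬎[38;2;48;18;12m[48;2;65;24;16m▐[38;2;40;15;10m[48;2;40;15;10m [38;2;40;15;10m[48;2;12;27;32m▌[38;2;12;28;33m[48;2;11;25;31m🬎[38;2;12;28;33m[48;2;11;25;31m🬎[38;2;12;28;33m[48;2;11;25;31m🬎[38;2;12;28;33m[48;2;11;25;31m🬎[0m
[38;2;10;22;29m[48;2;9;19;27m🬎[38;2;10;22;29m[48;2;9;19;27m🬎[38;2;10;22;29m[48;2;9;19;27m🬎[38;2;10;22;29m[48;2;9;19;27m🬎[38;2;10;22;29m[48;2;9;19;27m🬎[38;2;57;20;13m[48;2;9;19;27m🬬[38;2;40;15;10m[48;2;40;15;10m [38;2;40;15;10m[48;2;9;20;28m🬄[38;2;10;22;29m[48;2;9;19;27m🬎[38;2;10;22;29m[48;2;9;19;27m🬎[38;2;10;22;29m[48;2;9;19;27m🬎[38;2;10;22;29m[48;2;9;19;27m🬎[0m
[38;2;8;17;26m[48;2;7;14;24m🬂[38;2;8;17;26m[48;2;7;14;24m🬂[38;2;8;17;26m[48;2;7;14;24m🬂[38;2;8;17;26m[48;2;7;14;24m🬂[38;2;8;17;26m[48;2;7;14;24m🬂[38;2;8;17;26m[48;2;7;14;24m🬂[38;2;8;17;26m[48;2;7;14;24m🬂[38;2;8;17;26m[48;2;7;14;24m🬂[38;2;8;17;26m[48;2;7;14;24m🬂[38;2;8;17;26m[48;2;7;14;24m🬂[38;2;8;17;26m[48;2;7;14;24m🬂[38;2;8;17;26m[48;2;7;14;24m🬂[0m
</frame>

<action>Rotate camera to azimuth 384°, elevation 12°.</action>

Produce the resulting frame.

<frame>
[38;2;20;49;46m[48;2;18;45;43m🬂[38;2;20;49;46m[48;2;18;45;43m🬂[38;2;20;49;46m[48;2;18;45;43m🬂[38;2;20;49;46m[48;2;18;45;43m🬂[38;2;20;49;46m[48;2;18;45;43m🬂[38;2;20;49;46m[48;2;18;45;43m🬂[38;2;20;49;46m[48;2;18;45;43m🬂[38;2;20;49;46m[48;2;18;45;43m🬂[38;2;20;49;46m[48;2;18;45;43m🬂[38;2;20;49;46m[48;2;18;45;43m🬂[38;2;20;49;46m[48;2;18;45;43m🬂[38;2;20;49;46m[48;2;18;45;43m🬂[0m
[38;2;17;42;42m[48;2;16;39;39m🬂[38;2;17;42;42m[48;2;16;39;39m🬂[38;2;17;42;42m[48;2;16;39;39m🬂[38;2;17;42;42m[48;2;16;39;39m🬂[38;2;17;42;42m[48;2;16;39;39m🬂[38;2;16;41;41m[48;2;40;15;10m🬎[38;2;16;41;41m[48;2;40;15;10m🬎[38;2;16;40;40m[48;2;40;15;10m🬬[38;2;17;42;42m[48;2;16;39;39m🬂[38;2;17;42;42m[48;2;16;39;39m🬂[38;2;17;42;42m[48;2;16;39;39m🬂[38;2;17;42;42m[48;2;16;39;39m🬂[0m
[38;2;15;36;38m[48;2;13;33;35m🬂[38;2;15;36;38m[48;2;13;33;35m🬂[38;2;15;36;38m[48;2;13;33;35m🬂[38;2;15;36;38m[48;2;13;33;35m🬂[38;2;15;36;38m[48;2;13;33;35m🬂[38;2;40;15;10m[48;2;40;15;10m [38;2;40;15;10m[48;2;40;15;10m [38;2;40;15;10m[48;2;14;34;36m▌[38;2;15;36;38m[48;2;13;33;35m🬂[38;2;15;36;38m[48;2;13;33;35m🬂[38;2;15;36;38m[48;2;13;33;35m🬂[38;2;15;36;38m[48;2;13;33;35m🬂[0m
[38;2;12;28;33m[48;2;11;25;31m🬎[38;2;12;28;33m[48;2;11;25;31m🬎[38;2;12;28;33m[48;2;11;25;31m🬎[38;2;12;28;33m[48;2;11;25;31m🬎[38;2;12;28;33m[48;2;11;25;31m🬎[38;2;40;15;10m[48;2;40;15;10m [38;2;40;15;10m[48;2;40;15;10m [38;2;40;15;10m[48;2;12;27;32m▌[38;2;12;28;33m[48;2;11;25;31m🬎[38;2;12;28;33m[48;2;11;25;31m🬎[38;2;12;28;33m[48;2;11;25;31m🬎[38;2;12;28;33m[48;2;11;25;31m🬎[0m
[38;2;10;22;29m[48;2;9;19;27m🬎[38;2;10;22;29m[48;2;9;19;27m🬎[38;2;10;22;29m[48;2;9;19;27m🬎[38;2;10;22;29m[48;2;9;19;27m🬎[38;2;10;22;29m[48;2;9;19;27m🬎[38;2;40;15;10m[48;2;40;15;10m [38;2;40;15;10m[48;2;40;15;10m [38;2;40;15;10m[48;2;9;21;28m▌[38;2;10;22;29m[48;2;9;19;27m🬎[38;2;10;22;29m[48;2;9;19;27m🬎[38;2;10;22;29m[48;2;9;19;27m🬎[38;2;10;22;29m[48;2;9;19;27m🬎[0m
[38;2;8;17;26m[48;2;7;14;24m🬂[38;2;8;17;26m[48;2;7;14;24m🬂[38;2;8;17;26m[48;2;7;14;24m🬂[38;2;8;17;26m[48;2;7;14;24m🬂[38;2;8;17;26m[48;2;7;14;24m🬂[38;2;8;17;26m[48;2;7;14;24m🬂[38;2;8;17;26m[48;2;7;14;24m🬂[38;2;8;17;26m[48;2;7;14;24m🬂[38;2;8;17;26m[48;2;7;14;24m🬂[38;2;8;17;26m[48;2;7;14;24m🬂[38;2;8;17;26m[48;2;7;14;24m🬂[38;2;8;17;26m[48;2;7;14;24m🬂[0m
</frame>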